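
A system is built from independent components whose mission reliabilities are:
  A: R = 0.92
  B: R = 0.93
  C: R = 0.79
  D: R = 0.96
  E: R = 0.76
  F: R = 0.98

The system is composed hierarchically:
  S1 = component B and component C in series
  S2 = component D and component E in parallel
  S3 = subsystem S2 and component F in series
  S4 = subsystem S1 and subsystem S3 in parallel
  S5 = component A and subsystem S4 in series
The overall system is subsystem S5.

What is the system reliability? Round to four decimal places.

Series (B and C): 0.930000 × 0.790000 = 0.734700
Parallel (D and E): 1 − (1 − 0.960000)(1 − 0.760000) = 0.990400
Series ([0.990400] and F): 0.990400 × 0.980000 = 0.970592
Parallel ([0.734700] and [0.970592]): 1 − (1 − 0.734700)(1 − 0.970592) = 0.992198
Series (A and [0.992198]): 0.920000 × 0.992198 = 0.9128

0.9128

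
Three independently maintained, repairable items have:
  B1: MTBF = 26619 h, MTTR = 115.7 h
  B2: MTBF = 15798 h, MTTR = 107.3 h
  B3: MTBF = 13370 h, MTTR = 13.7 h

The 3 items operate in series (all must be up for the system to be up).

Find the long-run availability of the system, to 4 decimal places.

0.9879

A(B1) = MTBF/(MTBF+MTTR) = 26619/(26619+115.7) = 0.995672
A(B2) = MTBF/(MTBF+MTTR) = 15798/(15798+107.3) = 0.993254
A(B3) = MTBF/(MTBF+MTTR) = 13370/(13370+13.7) = 0.998976
Series availability: 0.995672 × 0.993254 × 0.998976 = 0.9879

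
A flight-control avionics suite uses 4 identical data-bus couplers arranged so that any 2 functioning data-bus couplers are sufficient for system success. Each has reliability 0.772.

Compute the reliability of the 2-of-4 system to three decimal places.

R = Σ_{i=2}^{4} C(4,i) p^i (1−p)^{4−i} with p = 0.772
C(4,2)·0.772^2·0.228^2 = 0.18589
C(4,3)·0.772^3·0.228^1 = 0.41961
C(4,4)·0.772^4·0.228^0 = 0.35520
Sum = 0.961

0.961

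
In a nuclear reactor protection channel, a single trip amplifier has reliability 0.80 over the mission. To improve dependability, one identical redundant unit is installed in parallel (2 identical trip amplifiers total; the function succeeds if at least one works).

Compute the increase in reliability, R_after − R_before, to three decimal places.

R_before = 0.80
R_after = 1 − (1 − 0.80)^2 = 0.960
ΔR = 0.960 − 0.80 = 0.160

0.160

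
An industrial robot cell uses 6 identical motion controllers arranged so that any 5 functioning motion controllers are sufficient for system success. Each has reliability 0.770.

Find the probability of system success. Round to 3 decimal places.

R = Σ_{i=5}^{6} C(6,i) p^i (1−p)^{6−i} with p = 0.770
C(6,5)·0.770^5·0.230^1 = 0.37354
C(6,6)·0.770^6·0.230^0 = 0.20842
Sum = 0.582

0.582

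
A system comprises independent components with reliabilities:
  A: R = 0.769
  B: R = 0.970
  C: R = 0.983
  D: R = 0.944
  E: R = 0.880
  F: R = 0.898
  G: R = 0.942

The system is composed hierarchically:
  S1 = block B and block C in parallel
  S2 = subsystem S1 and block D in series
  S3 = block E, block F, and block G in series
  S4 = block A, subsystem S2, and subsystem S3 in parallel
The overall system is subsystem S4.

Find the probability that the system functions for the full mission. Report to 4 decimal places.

0.9967

Parallel (B and C): 1 − (1 − 0.970000)(1 − 0.983000) = 0.999490
Series ([0.999490] and D): 0.999490 × 0.944000 = 0.943519
Series (E, F, and G): 0.880000 × 0.898000 × 0.942000 = 0.744406
Parallel (A, [0.943519], and [0.744406]): 1 − (1 − 0.769000)(1 − 0.943519)(1 − 0.744406) = 0.9967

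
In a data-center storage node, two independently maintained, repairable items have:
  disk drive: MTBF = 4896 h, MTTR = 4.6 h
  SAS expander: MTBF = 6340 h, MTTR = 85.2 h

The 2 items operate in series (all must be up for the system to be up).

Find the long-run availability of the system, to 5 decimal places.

A(disk drive) = MTBF/(MTBF+MTTR) = 4896/(4896+4.6) = 0.999061
A(SAS expander) = MTBF/(MTBF+MTTR) = 6340/(6340+85.2) = 0.986740
Series availability: 0.999061 × 0.986740 = 0.98581

0.98581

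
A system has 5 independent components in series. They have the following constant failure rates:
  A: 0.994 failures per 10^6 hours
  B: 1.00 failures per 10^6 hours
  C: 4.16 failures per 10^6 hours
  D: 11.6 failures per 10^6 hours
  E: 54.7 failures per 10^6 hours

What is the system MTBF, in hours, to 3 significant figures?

13800

Series of exponential components: λ_sys = Σ λ_i
λ_sys = 0.000000994 + 0.00000100 + 0.00000416 + 0.0000116 + 0.0000547 = 7.2454e-05 /h
MTBF = 1 / λ_sys = 13800 h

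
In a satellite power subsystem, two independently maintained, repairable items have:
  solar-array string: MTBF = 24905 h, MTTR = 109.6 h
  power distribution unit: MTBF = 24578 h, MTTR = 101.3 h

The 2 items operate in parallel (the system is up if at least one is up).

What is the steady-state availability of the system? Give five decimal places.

0.99998

A(solar-array string) = MTBF/(MTBF+MTTR) = 24905/(24905+109.6) = 0.995619
A(power distribution unit) = MTBF/(MTBF+MTTR) = 24578/(24578+101.3) = 0.995895
Parallel availability: 1 − (1 − 0.995619)(1 − 0.995895) = 0.99998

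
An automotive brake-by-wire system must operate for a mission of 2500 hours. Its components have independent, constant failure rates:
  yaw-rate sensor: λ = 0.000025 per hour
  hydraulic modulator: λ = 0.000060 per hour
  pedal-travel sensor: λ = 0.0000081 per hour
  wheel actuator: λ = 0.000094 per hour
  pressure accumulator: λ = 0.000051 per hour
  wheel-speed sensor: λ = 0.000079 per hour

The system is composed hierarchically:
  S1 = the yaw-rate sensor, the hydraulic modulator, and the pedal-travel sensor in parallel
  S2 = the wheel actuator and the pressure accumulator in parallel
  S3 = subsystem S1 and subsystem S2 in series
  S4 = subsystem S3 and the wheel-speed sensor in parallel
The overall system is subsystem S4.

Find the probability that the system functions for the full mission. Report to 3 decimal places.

R(yaw-rate sensor) = exp(−0.000025 × 2500) = 0.93941
R(hydraulic modulator) = exp(−0.000060 × 2500) = 0.86071
R(pedal-travel sensor) = exp(−0.0000081 × 2500) = 0.97995
R(wheel actuator) = exp(−0.000094 × 2500) = 0.79057
R(pressure accumulator) = exp(−0.000051 × 2500) = 0.88029
R(wheel-speed sensor) = exp(−0.000079 × 2500) = 0.82078
Parallel (yaw-rate sensor, hydraulic modulator, and pedal-travel sensor): 1 − (1 − 0.93941)(1 − 0.86071)(1 − 0.97995) = 0.99983
Parallel (wheel actuator and pressure accumulator): 1 − (1 − 0.79057)(1 − 0.88029) = 0.97493
Series ([0.99983] and [0.97493]): 0.99983 × 0.97493 = 0.97476
Parallel ([0.97476] and wheel-speed sensor): 1 − (1 − 0.97476)(1 − 0.82078) = 0.995

0.995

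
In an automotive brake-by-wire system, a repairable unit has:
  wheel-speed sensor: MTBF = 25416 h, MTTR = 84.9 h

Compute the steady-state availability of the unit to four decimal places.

0.9967

A(wheel-speed sensor) = MTBF/(MTBF+MTTR) = 25416/(25416+84.9) = 0.9967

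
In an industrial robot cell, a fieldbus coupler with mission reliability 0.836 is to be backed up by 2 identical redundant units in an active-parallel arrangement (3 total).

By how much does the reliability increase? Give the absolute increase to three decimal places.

0.160

R_before = 0.836
R_after = 1 − (1 − 0.836)^3 = 0.996
ΔR = 0.996 − 0.836 = 0.160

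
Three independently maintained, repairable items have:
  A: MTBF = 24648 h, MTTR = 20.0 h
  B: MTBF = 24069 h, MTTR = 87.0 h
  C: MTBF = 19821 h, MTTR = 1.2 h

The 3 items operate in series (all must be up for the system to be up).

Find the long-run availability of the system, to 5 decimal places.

0.99553

A(A) = MTBF/(MTBF+MTTR) = 24648/(24648+20.0) = 0.999189
A(B) = MTBF/(MTBF+MTTR) = 24069/(24069+87.0) = 0.996398
A(C) = MTBF/(MTBF+MTTR) = 19821/(19821+1.2) = 0.999939
Series availability: 0.999189 × 0.996398 × 0.999939 = 0.99553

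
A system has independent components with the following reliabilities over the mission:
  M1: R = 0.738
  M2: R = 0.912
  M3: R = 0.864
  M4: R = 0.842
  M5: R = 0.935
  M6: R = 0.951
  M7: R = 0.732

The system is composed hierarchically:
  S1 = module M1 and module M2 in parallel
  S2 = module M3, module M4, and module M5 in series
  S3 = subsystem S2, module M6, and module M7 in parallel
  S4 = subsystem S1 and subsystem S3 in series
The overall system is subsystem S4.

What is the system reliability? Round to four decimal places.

0.9728

Parallel (M1 and M2): 1 − (1 − 0.738000)(1 − 0.912000) = 0.976944
Series (M3, M4, and M5): 0.864000 × 0.842000 × 0.935000 = 0.680201
Parallel ([0.680201], M6, and M7): 1 − (1 − 0.680201)(1 − 0.951000)(1 − 0.732000) = 0.995800
Series ([0.976944] and [0.995800]): 0.976944 × 0.995800 = 0.9728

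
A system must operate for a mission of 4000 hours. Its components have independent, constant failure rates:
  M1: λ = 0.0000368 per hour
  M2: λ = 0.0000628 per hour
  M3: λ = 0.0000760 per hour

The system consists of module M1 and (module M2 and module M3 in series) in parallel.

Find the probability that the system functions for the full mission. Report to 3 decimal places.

R(M1) = exp(−0.0000368 × 4000) = 0.86312
R(M2) = exp(−0.0000628 × 4000) = 0.77787
R(M3) = exp(−0.0000760 × 4000) = 0.73786
Series (M2 and M3): 0.77787 × 0.73786 = 0.57396
Parallel (M1 and [0.57396]): 1 − (1 − 0.86312)(1 − 0.57396) = 0.942

0.942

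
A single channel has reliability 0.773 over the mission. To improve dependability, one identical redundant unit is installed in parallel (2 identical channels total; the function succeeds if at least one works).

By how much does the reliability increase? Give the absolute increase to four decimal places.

0.1755

R_before = 0.773
R_after = 1 − (1 − 0.773)^2 = 0.9485
ΔR = 0.9485 − 0.773 = 0.1755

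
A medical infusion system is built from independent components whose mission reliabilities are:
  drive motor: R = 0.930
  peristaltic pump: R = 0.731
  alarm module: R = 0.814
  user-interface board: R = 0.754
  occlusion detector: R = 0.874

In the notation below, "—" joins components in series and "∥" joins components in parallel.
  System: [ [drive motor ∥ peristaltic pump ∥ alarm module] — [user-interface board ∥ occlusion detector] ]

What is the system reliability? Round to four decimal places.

Parallel (drive motor, peristaltic pump, and alarm module): 1 − (1 − 0.930000)(1 − 0.731000)(1 − 0.814000) = 0.996498
Parallel (user-interface board and occlusion detector): 1 − (1 − 0.754000)(1 − 0.874000) = 0.969004
Series ([0.996498] and [0.969004]): 0.996498 × 0.969004 = 0.9656

0.9656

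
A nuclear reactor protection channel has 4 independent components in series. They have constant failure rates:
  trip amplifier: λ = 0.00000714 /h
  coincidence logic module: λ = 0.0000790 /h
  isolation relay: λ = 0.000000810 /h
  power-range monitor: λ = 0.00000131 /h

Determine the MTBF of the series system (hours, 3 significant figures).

Series of exponential components: λ_sys = Σ λ_i
λ_sys = 0.00000714 + 0.0000790 + 0.000000810 + 0.00000131 = 8.8260e-05 /h
MTBF = 1 / λ_sys = 11300 h

11300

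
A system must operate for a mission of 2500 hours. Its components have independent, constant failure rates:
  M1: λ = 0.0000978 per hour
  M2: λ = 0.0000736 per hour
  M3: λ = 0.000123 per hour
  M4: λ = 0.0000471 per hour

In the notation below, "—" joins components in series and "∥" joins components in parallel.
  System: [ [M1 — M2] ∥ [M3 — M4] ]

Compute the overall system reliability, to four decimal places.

0.8793

R(M1) = exp(−0.0000978 × 2500) = 0.783096
R(M2) = exp(−0.0000736 × 2500) = 0.831936
R(M3) = exp(−0.000123 × 2500) = 0.735283
R(M4) = exp(−0.0000471 × 2500) = 0.888918
Series (M1 and M2): 0.783096 × 0.831936 = 0.651486
Series (M3 and M4): 0.735283 × 0.888918 = 0.653606
Parallel ([0.651486] and [0.653606]): 1 − (1 − 0.651486)(1 − 0.653606) = 0.8793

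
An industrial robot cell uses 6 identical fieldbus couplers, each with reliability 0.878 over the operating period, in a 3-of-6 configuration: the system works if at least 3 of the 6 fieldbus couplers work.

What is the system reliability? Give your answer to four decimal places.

R = Σ_{i=3}^{6} C(6,i) p^i (1−p)^{6−i} with p = 0.878
C(6,3)·0.878^3·0.122^3 = 0.024581
C(6,4)·0.878^4·0.122^2 = 0.132675
C(6,5)·0.878^5·0.122^1 = 0.381930
C(6,6)·0.878^6·0.122^0 = 0.458107
Sum = 0.9973

0.9973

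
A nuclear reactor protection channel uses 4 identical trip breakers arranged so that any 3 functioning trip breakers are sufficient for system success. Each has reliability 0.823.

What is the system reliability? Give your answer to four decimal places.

0.8534

R = Σ_{i=3}^{4} C(4,i) p^i (1−p)^{4−i} with p = 0.823
C(4,3)·0.823^3·0.177^1 = 0.394669
C(4,4)·0.823^4·0.177^0 = 0.458775
Sum = 0.8534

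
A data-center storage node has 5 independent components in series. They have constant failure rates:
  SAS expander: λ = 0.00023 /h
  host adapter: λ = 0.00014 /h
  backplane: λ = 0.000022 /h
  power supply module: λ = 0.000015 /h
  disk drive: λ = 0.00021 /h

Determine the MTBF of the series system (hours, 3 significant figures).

Series of exponential components: λ_sys = Σ λ_i
λ_sys = 0.00023 + 0.00014 + 0.000022 + 0.000015 + 0.00021 = 6.1700e-04 /h
MTBF = 1 / λ_sys = 1620 h

1620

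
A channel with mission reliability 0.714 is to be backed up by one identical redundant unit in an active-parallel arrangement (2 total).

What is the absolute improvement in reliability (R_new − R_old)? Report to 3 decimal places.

0.204

R_before = 0.714
R_after = 1 − (1 − 0.714)^2 = 0.918
ΔR = 0.918 − 0.714 = 0.204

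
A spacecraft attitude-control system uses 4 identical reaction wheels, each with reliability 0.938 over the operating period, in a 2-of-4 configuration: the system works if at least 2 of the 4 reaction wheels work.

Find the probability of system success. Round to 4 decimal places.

R = Σ_{i=2}^{4} C(4,i) p^i (1−p)^{4−i} with p = 0.938
C(4,2)·0.938^2·0.062^2 = 0.020293
C(4,3)·0.938^3·0.062^1 = 0.204673
C(4,4)·0.938^4·0.062^0 = 0.774125
Sum = 0.9991

0.9991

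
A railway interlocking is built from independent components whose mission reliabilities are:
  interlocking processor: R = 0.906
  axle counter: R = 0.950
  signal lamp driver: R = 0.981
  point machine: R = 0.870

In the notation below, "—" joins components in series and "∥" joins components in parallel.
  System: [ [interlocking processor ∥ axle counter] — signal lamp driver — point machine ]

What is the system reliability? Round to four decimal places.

0.8495

Parallel (interlocking processor and axle counter): 1 − (1 − 0.906000)(1 − 0.950000) = 0.995300
Series ([0.995300], signal lamp driver, and point machine): 0.995300 × 0.981000 × 0.870000 = 0.8495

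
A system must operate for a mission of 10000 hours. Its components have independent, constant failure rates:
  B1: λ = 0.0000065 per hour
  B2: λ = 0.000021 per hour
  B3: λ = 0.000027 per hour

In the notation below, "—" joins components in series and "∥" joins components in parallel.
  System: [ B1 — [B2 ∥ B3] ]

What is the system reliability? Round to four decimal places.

R(B1) = exp(−0.0000065 × 10000) = 0.937067
R(B2) = exp(−0.000021 × 10000) = 0.810584
R(B3) = exp(−0.000027 × 10000) = 0.763379
Parallel (B2 and B3): 1 − (1 − 0.810584)(1 − 0.763379) = 0.955180
Series (B1 and [0.955180]): 0.937067 × 0.955180 = 0.8951

0.8951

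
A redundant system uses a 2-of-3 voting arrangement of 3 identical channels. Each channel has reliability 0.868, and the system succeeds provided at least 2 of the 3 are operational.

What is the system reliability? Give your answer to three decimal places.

R = Σ_{i=2}^{3} C(3,i) p^i (1−p)^{3−i} with p = 0.868
C(3,2)·0.868^2·0.132^1 = 0.29836
C(3,3)·0.868^3·0.132^0 = 0.65397
Sum = 0.952

0.952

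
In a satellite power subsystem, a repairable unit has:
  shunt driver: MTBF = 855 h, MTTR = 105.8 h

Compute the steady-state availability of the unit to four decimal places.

A(shunt driver) = MTBF/(MTBF+MTTR) = 855/(855+105.8) = 0.8899

0.8899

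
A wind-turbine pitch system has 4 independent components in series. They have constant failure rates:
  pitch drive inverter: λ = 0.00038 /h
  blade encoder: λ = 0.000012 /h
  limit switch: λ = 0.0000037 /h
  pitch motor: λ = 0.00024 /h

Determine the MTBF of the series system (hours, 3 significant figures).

1570

Series of exponential components: λ_sys = Σ λ_i
λ_sys = 0.00038 + 0.000012 + 0.0000037 + 0.00024 = 6.3570e-04 /h
MTBF = 1 / λ_sys = 1570 h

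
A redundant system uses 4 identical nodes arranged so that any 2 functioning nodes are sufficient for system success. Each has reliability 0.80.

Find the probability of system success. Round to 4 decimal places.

R = Σ_{i=2}^{4} C(4,i) p^i (1−p)^{4−i} with p = 0.80
C(4,2)·0.80^2·0.20^2 = 0.153600
C(4,3)·0.80^3·0.20^1 = 0.409600
C(4,4)·0.80^4·0.20^0 = 0.409600
Sum = 0.9728

0.9728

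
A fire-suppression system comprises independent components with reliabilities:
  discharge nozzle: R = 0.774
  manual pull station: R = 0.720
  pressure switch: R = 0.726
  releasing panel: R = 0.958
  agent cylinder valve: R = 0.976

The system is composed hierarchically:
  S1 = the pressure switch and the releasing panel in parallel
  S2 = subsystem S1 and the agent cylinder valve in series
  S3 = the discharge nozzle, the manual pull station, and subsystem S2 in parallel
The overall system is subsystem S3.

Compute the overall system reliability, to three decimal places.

0.998

Parallel (pressure switch and releasing panel): 1 − (1 − 0.72600)(1 − 0.95800) = 0.98849
Series ([0.98849] and agent cylinder valve): 0.98849 × 0.97600 = 0.96477
Parallel (discharge nozzle, manual pull station, and [0.96477]): 1 − (1 − 0.77400)(1 − 0.72000)(1 − 0.96477) = 0.998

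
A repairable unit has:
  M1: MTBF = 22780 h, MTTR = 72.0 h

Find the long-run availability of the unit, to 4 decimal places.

0.9968

A(M1) = MTBF/(MTBF+MTTR) = 22780/(22780+72.0) = 0.9968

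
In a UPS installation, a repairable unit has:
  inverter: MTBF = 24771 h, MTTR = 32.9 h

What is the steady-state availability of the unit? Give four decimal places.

0.9987

A(inverter) = MTBF/(MTBF+MTTR) = 24771/(24771+32.9) = 0.9987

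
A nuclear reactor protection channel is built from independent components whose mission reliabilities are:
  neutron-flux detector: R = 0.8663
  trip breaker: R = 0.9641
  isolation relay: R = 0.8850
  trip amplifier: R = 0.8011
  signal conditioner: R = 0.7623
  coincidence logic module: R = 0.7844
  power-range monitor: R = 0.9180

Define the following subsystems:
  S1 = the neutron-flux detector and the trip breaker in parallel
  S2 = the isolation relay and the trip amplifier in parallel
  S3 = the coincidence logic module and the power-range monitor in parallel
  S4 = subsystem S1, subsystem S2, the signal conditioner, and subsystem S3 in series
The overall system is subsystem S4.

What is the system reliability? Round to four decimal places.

Parallel (neutron-flux detector and trip breaker): 1 − (1 − 0.866300)(1 − 0.964100) = 0.995200
Parallel (isolation relay and trip amplifier): 1 − (1 − 0.885000)(1 − 0.801100) = 0.977127
Parallel (coincidence logic module and power-range monitor): 1 − (1 − 0.784400)(1 − 0.918000) = 0.982321
Series ([0.995200], [0.977127], signal conditioner, and [0.982321]): 0.995200 × 0.977127 × 0.762300 × 0.982321 = 0.7282

0.7282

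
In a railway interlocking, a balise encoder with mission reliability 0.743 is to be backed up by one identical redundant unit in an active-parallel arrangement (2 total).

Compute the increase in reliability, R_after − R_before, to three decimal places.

R_before = 0.743
R_after = 1 − (1 − 0.743)^2 = 0.934
ΔR = 0.934 − 0.743 = 0.191

0.191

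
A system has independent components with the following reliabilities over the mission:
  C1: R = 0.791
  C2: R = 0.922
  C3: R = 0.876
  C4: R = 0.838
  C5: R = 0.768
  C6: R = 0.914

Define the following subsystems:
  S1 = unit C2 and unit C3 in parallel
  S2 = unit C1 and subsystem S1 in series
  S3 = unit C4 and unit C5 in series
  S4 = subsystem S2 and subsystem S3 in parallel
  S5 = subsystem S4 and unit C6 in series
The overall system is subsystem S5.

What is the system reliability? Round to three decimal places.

Parallel (C2 and C3): 1 − (1 − 0.92200)(1 − 0.87600) = 0.99033
Series (C1 and [0.99033]): 0.79100 × 0.99033 = 0.78335
Series (C4 and C5): 0.83800 × 0.76800 = 0.64358
Parallel ([0.78335] and [0.64358]): 1 − (1 − 0.78335)(1 − 0.64358) = 0.92278
Series ([0.92278] and C6): 0.92278 × 0.91400 = 0.843

0.843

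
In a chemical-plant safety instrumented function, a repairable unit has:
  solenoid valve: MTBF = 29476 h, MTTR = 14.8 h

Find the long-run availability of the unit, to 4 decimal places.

A(solenoid valve) = MTBF/(MTBF+MTTR) = 29476/(29476+14.8) = 0.9995

0.9995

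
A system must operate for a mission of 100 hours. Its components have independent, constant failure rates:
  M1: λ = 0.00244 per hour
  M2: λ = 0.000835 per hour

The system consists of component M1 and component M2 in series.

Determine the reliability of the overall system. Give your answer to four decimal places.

0.7207

R(M1) = exp(−0.00244 × 100) = 0.783488
R(M2) = exp(−0.000835 × 100) = 0.919891
Series (M1 and M2): 0.783488 × 0.919891 = 0.7207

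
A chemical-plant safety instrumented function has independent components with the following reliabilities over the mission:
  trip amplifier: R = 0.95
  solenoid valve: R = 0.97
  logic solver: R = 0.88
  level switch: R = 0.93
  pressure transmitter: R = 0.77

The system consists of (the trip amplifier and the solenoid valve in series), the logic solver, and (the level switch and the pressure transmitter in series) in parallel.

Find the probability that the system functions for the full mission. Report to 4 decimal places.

Series (trip amplifier and solenoid valve): 0.950000 × 0.970000 = 0.921500
Series (level switch and pressure transmitter): 0.930000 × 0.770000 = 0.716100
Parallel ([0.921500], logic solver, and [0.716100]): 1 − (1 − 0.921500)(1 − 0.880000)(1 − 0.716100) = 0.9973

0.9973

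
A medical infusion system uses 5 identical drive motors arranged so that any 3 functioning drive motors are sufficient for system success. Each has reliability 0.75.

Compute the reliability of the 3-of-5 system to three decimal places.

R = Σ_{i=3}^{5} C(5,i) p^i (1−p)^{5−i} with p = 0.75
C(5,3)·0.75^3·0.25^2 = 0.26367
C(5,4)·0.75^4·0.25^1 = 0.39551
C(5,5)·0.75^5·0.25^0 = 0.23730
Sum = 0.896

0.896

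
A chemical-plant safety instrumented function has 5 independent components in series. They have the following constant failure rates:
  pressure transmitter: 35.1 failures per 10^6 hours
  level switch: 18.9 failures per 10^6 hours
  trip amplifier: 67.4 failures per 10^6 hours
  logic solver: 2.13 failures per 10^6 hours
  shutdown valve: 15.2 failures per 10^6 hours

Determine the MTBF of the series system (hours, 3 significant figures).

7210

Series of exponential components: λ_sys = Σ λ_i
λ_sys = 0.0000351 + 0.0000189 + 0.0000674 + 0.00000213 + 0.0000152 = 1.3873e-04 /h
MTBF = 1 / λ_sys = 7210 h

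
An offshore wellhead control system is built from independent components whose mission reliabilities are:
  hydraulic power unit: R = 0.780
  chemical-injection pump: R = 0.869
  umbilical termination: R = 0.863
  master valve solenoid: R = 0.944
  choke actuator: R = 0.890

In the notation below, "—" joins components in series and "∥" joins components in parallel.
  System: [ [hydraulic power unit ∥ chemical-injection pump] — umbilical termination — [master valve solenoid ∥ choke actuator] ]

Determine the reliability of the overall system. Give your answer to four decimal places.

0.8330

Parallel (hydraulic power unit and chemical-injection pump): 1 − (1 − 0.780000)(1 − 0.869000) = 0.971180
Parallel (master valve solenoid and choke actuator): 1 − (1 − 0.944000)(1 − 0.890000) = 0.993840
Series ([0.971180], umbilical termination, and [0.993840]): 0.971180 × 0.863000 × 0.993840 = 0.8330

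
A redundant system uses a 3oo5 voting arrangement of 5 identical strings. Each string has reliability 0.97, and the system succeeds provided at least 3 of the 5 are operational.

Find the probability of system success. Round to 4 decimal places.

R = Σ_{i=3}^{5} C(5,i) p^i (1−p)^{5−i} with p = 0.97
C(5,3)·0.97^3·0.03^2 = 0.008214
C(5,4)·0.97^4·0.03^1 = 0.132794
C(5,5)·0.97^5·0.03^0 = 0.858734
Sum = 0.9997

0.9997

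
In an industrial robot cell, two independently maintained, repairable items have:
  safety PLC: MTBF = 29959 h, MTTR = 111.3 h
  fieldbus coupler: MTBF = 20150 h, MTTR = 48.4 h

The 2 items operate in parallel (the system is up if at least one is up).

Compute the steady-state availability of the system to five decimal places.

A(safety PLC) = MTBF/(MTBF+MTTR) = 29959/(29959+111.3) = 0.996299
A(fieldbus coupler) = MTBF/(MTBF+MTTR) = 20150/(20150+48.4) = 0.997604
Parallel availability: 1 − (1 − 0.996299)(1 − 0.997604) = 0.99999

0.99999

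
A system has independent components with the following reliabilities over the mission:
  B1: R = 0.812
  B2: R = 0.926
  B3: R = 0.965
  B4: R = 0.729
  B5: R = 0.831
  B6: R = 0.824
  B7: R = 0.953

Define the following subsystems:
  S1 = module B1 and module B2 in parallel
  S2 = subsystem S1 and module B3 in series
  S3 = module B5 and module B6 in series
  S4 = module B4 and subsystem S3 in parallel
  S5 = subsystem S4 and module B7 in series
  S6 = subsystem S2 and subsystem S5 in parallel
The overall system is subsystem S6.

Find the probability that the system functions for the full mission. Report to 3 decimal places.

Parallel (B1 and B2): 1 − (1 − 0.81200)(1 − 0.92600) = 0.98609
Series ([0.98609] and B3): 0.98609 × 0.96500 = 0.95158
Series (B5 and B6): 0.83100 × 0.82400 = 0.68474
Parallel (B4 and [0.68474]): 1 − (1 − 0.72900)(1 − 0.68474) = 0.91456
Series ([0.91456] and B7): 0.91456 × 0.95300 = 0.87158
Parallel ([0.95158] and [0.87158]): 1 − (1 − 0.95158)(1 − 0.87158) = 0.994

0.994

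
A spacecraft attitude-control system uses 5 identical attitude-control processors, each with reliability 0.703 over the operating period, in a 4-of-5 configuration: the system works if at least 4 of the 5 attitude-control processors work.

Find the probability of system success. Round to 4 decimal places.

R = Σ_{i=4}^{5} C(5,i) p^i (1−p)^{5−i} with p = 0.703
C(5,4)·0.703^4·0.297^1 = 0.362700
C(5,5)·0.703^5·0.297^0 = 0.171703
Sum = 0.5344

0.5344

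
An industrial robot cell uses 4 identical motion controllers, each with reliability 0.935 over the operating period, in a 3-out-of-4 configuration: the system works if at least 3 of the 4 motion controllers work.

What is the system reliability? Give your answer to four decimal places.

0.9768

R = Σ_{i=3}^{4} C(4,i) p^i (1−p)^{4−i} with p = 0.935
C(4,3)·0.935^3·0.065^1 = 0.212524
C(4,4)·0.935^4·0.065^0 = 0.764269
Sum = 0.9768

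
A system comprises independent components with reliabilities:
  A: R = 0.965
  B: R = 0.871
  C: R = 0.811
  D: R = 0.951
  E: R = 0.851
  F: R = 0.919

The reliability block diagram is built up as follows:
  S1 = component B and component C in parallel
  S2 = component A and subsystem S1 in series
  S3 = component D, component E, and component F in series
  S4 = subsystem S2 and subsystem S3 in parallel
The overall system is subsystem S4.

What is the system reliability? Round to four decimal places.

Parallel (B and C): 1 − (1 − 0.871000)(1 − 0.811000) = 0.975619
Series (A and [0.975619]): 0.965000 × 0.975619 = 0.941472
Series (D, E, and F): 0.951000 × 0.851000 × 0.919000 = 0.743748
Parallel ([0.941472] and [0.743748]): 1 − (1 − 0.941472)(1 − 0.743748) = 0.9850

0.9850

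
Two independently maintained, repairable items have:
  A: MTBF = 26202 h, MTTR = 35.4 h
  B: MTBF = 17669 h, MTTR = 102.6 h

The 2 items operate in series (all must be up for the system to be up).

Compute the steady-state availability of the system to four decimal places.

A(A) = MTBF/(MTBF+MTTR) = 26202/(26202+35.4) = 0.998651
A(B) = MTBF/(MTBF+MTTR) = 17669/(17669+102.6) = 0.994227
Series availability: 0.998651 × 0.994227 = 0.9929

0.9929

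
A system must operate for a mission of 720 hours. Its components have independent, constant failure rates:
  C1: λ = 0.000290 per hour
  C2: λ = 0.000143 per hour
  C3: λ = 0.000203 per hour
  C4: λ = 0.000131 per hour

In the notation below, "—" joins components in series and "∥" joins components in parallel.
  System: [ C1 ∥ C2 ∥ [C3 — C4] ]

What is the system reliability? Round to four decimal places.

0.9961

R(C1) = exp(−0.000290 × 720) = 0.811558
R(C2) = exp(−0.000143 × 720) = 0.902163
R(C3) = exp(−0.000203 × 720) = 0.864019
R(C4) = exp(−0.000131 × 720) = 0.909992
Series (C3 and C4): 0.864019 × 0.909992 = 0.786250
Parallel (C1, C2, and [0.786250]): 1 − (1 − 0.811558)(1 − 0.902163)(1 − 0.786250) = 0.9961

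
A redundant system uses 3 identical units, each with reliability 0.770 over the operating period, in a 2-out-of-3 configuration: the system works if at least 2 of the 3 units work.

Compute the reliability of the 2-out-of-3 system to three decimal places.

R = Σ_{i=2}^{3} C(3,i) p^i (1−p)^{3−i} with p = 0.770
C(3,2)·0.770^2·0.230^1 = 0.40910
C(3,3)·0.770^3·0.230^0 = 0.45653
Sum = 0.866

0.866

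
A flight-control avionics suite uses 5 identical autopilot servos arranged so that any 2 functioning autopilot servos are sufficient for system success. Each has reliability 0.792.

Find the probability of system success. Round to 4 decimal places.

R = Σ_{i=2}^{5} C(5,i) p^i (1−p)^{5−i} with p = 0.792
C(5,2)·0.792^2·0.208^3 = 0.056447
C(5,3)·0.792^3·0.208^2 = 0.214933
C(5,4)·0.792^4·0.208^1 = 0.409199
C(5,5)·0.792^5·0.208^0 = 0.311620
Sum = 0.9922

0.9922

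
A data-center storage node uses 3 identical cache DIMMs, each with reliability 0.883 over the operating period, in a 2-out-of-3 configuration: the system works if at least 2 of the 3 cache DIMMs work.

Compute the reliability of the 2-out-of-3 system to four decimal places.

0.9621

R = Σ_{i=2}^{3} C(3,i) p^i (1−p)^{3−i} with p = 0.883
C(3,2)·0.883^2·0.117^1 = 0.273671
C(3,3)·0.883^3·0.117^0 = 0.688465
Sum = 0.9621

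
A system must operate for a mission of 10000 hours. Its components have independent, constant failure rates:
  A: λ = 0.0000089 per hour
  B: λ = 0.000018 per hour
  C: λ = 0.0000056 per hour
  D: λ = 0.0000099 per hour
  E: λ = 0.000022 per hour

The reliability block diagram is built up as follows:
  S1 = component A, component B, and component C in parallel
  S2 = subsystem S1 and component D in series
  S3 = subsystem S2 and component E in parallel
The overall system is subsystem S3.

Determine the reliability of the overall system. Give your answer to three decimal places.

R(A) = exp(−0.0000089 × 10000) = 0.91485
R(B) = exp(−0.000018 × 10000) = 0.83527
R(C) = exp(−0.0000056 × 10000) = 0.94554
R(D) = exp(−0.0000099 × 10000) = 0.90574
R(E) = exp(−0.000022 × 10000) = 0.80252
Parallel (A, B, and C): 1 − (1 − 0.91485)(1 − 0.83527)(1 − 0.94554) = 0.99924
Series ([0.99924] and D): 0.99924 × 0.90574 = 0.90505
Parallel ([0.90505] and E): 1 − (1 − 0.90505)(1 − 0.80252) = 0.981

0.981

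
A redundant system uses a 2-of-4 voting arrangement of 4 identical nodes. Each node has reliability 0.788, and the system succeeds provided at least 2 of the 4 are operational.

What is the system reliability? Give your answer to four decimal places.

0.9679

R = Σ_{i=2}^{4} C(4,i) p^i (1−p)^{4−i} with p = 0.788
C(4,2)·0.788^2·0.212^2 = 0.167446
C(4,3)·0.788^3·0.212^1 = 0.414930
C(4,4)·0.788^4·0.212^0 = 0.385571
Sum = 0.9679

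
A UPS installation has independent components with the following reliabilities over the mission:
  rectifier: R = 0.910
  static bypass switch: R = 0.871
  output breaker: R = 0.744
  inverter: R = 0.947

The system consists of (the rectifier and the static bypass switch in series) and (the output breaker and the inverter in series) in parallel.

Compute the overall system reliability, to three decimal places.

Series (rectifier and static bypass switch): 0.91000 × 0.87100 = 0.79261
Series (output breaker and inverter): 0.74400 × 0.94700 = 0.70457
Parallel ([0.79261] and [0.70457]): 1 − (1 − 0.79261)(1 − 0.70457) = 0.939

0.939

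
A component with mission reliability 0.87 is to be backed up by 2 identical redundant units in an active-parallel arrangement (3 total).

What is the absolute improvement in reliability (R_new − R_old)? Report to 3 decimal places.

R_before = 0.87
R_after = 1 − (1 − 0.87)^3 = 0.998
ΔR = 0.998 − 0.87 = 0.128

0.128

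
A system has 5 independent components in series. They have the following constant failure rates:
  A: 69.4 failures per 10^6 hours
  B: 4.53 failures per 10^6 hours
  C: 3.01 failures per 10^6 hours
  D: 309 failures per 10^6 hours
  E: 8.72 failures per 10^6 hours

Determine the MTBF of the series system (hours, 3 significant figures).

2530

Series of exponential components: λ_sys = Σ λ_i
λ_sys = 0.0000694 + 0.00000453 + 0.00000301 + 0.000309 + 0.00000872 = 3.9466e-04 /h
MTBF = 1 / λ_sys = 2530 h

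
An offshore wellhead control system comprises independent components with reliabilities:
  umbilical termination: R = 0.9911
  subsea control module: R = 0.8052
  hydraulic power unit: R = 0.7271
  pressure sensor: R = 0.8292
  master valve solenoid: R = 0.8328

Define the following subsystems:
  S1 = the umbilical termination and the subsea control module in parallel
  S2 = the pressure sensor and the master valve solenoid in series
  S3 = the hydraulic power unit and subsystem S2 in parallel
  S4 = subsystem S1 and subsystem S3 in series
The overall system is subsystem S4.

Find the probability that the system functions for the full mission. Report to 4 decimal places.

0.9140

Parallel (umbilical termination and subsea control module): 1 − (1 − 0.991100)(1 − 0.805200) = 0.998266
Series (pressure sensor and master valve solenoid): 0.829200 × 0.832800 = 0.690558
Parallel (hydraulic power unit and [0.690558]): 1 − (1 − 0.727100)(1 − 0.690558) = 0.915553
Series ([0.998266] and [0.915553]): 0.998266 × 0.915553 = 0.9140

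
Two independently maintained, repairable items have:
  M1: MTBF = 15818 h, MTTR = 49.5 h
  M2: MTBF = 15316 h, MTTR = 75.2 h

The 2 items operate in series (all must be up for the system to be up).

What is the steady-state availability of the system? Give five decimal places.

A(M1) = MTBF/(MTBF+MTTR) = 15818/(15818+49.5) = 0.996880
A(M2) = MTBF/(MTBF+MTTR) = 15316/(15316+75.2) = 0.995114
Series availability: 0.996880 × 0.995114 = 0.99201

0.99201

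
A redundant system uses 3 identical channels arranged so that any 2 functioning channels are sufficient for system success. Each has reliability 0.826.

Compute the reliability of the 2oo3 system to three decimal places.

R = Σ_{i=2}^{3} C(3,i) p^i (1−p)^{3−i} with p = 0.826
C(3,2)·0.826^2·0.174^1 = 0.35615
C(3,3)·0.826^3·0.174^0 = 0.56356
Sum = 0.920

0.920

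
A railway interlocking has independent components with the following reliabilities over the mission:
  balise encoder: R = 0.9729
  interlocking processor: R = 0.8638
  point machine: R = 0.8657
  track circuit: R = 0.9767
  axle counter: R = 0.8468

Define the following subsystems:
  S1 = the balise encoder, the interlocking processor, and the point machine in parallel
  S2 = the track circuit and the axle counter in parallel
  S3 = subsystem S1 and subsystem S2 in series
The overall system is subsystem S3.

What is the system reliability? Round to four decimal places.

0.9959

Parallel (balise encoder, interlocking processor, and point machine): 1 − (1 − 0.972900)(1 − 0.863800)(1 − 0.865700) = 0.999504
Parallel (track circuit and axle counter): 1 − (1 − 0.976700)(1 − 0.846800) = 0.996430
Series ([0.999504] and [0.996430]): 0.999504 × 0.996430 = 0.9959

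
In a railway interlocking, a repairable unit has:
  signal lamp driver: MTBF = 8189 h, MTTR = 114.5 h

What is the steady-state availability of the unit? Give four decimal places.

A(signal lamp driver) = MTBF/(MTBF+MTTR) = 8189/(8189+114.5) = 0.9862

0.9862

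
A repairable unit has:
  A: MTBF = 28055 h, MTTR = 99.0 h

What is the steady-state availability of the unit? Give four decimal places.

0.9965

A(A) = MTBF/(MTBF+MTTR) = 28055/(28055+99.0) = 0.9965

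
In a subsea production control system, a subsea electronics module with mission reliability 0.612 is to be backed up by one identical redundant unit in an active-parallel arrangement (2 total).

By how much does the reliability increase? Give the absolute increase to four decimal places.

0.2375

R_before = 0.612
R_after = 1 − (1 − 0.612)^2 = 0.8495
ΔR = 0.8495 − 0.612 = 0.2375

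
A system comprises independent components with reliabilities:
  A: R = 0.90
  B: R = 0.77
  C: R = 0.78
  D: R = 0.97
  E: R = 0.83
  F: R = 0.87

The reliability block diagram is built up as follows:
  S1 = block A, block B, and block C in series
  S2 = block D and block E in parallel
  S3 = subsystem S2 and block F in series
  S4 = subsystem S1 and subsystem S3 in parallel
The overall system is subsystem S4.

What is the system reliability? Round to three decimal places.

0.938

Series (A, B, and C): 0.90000 × 0.77000 × 0.78000 = 0.54054
Parallel (D and E): 1 − (1 − 0.97000)(1 − 0.83000) = 0.99490
Series ([0.99490] and F): 0.99490 × 0.87000 = 0.86556
Parallel ([0.54054] and [0.86556]): 1 − (1 − 0.54054)(1 − 0.86556) = 0.938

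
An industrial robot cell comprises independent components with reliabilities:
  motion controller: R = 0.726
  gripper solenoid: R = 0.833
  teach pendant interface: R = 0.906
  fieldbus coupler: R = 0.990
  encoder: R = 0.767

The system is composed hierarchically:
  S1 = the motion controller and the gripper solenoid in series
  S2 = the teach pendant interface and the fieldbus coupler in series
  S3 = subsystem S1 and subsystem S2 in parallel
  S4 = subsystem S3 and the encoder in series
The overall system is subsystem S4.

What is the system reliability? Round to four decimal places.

0.7358

Series (motion controller and gripper solenoid): 0.726000 × 0.833000 = 0.604758
Series (teach pendant interface and fieldbus coupler): 0.906000 × 0.990000 = 0.896940
Parallel ([0.604758] and [0.896940]): 1 − (1 − 0.604758)(1 − 0.896940) = 0.959266
Series ([0.959266] and encoder): 0.959266 × 0.767000 = 0.7358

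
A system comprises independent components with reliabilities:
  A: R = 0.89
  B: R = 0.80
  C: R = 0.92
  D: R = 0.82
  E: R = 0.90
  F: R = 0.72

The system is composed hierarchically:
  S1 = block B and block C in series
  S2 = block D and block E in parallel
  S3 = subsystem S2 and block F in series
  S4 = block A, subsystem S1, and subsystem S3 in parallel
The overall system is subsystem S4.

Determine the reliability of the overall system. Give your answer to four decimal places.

0.9915

Series (B and C): 0.800000 × 0.920000 = 0.736000
Parallel (D and E): 1 − (1 − 0.820000)(1 − 0.900000) = 0.982000
Series ([0.982000] and F): 0.982000 × 0.720000 = 0.707040
Parallel (A, [0.736000], and [0.707040]): 1 − (1 − 0.890000)(1 − 0.736000)(1 − 0.707040) = 0.9915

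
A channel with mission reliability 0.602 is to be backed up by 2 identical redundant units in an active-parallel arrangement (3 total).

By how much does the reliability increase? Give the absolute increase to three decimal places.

0.335

R_before = 0.602
R_after = 1 − (1 − 0.602)^3 = 0.937
ΔR = 0.937 − 0.602 = 0.335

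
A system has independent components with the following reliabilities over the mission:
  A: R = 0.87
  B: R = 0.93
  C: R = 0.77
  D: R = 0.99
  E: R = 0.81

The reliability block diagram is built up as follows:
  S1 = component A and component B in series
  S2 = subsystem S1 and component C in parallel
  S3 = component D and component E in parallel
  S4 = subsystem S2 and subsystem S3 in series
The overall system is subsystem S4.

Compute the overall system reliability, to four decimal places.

Series (A and B): 0.870000 × 0.930000 = 0.809100
Parallel ([0.809100] and C): 1 − (1 − 0.809100)(1 − 0.770000) = 0.956093
Parallel (D and E): 1 − (1 − 0.990000)(1 − 0.810000) = 0.998100
Series ([0.956093] and [0.998100]): 0.956093 × 0.998100 = 0.9543

0.9543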